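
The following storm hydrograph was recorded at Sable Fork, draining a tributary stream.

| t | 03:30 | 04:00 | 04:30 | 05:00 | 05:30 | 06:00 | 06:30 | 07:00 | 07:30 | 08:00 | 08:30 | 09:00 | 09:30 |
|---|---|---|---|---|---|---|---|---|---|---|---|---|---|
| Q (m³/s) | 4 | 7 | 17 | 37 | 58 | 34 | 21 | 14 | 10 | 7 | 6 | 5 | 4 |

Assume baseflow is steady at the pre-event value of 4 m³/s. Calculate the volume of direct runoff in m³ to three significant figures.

Direct-runoff ordinates (Q − Q_b): 0.0, 3.0, 13.0, 33.0, 54.0, 30.0, 17.0, 10.0, 6.0, 3.0, 2.0, 1.0, 0.0 m³/s.
ΣQ_DR = 172.0 m³/s.
With Δt = 0.5 h = 1800 s, V = ΣQ_DR · Δt = 172.0 × 1800 = 3.10 × 10^5 m³.

V ≈ 3.10 × 10^5 m³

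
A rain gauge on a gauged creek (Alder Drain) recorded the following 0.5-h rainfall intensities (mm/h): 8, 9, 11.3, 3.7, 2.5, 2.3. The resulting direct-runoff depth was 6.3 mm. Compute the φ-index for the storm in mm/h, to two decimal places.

φ ≈ 5.23 mm/h

Only the 3 blocks with intensity above φ contribute runoff: 8, 9, 11.3 mm/h.
Σ(I−φ)·Δt = d  ⇒  (8+9+11.3 − 3φ)·0.5 = 6.3
φ = (28.30 − 6.3/0.5) / 3 = 5.23 mm/h.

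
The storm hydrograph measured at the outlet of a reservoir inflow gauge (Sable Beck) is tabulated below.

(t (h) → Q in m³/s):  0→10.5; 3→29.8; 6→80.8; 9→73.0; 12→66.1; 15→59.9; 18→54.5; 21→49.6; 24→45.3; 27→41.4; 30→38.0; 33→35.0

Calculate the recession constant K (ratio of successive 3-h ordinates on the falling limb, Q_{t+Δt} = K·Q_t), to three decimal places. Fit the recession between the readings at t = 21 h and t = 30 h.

K ≈ 0.915

Using the recession-limb readings at t = 21 h and t = 30 h: Q falls from 49.6 to 38.0 m³/s over 3 intervals.
K = (Q₂/Q₁)^(1/3) = (38.0/49.6)^(1/3) = 0.915.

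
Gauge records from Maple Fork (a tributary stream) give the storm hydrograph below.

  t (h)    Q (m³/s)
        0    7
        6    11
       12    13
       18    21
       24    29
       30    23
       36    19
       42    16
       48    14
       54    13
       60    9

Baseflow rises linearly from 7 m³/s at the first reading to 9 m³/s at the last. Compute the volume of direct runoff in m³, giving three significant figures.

V ≈ 1.88 × 10^6 m³

Direct-runoff ordinates (Q − Q_b): 0.00, 3.80, 5.60, 13.40, 21.20, 15.00, 10.80, 7.60, 5.40, 4.20, 0.00 m³/s.
ΣQ_DR = 87.00 m³/s.
With Δt = 6 h = 21600 s, V = ΣQ_DR · Δt = 87.00 × 21600 = 1.88 × 10^6 m³.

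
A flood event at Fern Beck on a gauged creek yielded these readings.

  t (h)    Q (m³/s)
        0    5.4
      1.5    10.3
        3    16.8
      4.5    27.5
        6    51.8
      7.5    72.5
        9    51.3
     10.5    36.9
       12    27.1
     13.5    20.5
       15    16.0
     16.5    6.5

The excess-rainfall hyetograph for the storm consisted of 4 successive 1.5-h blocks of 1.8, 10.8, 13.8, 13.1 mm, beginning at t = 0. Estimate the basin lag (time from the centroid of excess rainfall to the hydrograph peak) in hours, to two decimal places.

Centroid of excess rainfall: t_c = Σ P_i·t̄_i / ΣP_i = 3.7006 h (block centres at 0.75, 2.25, 3.75, 5.25 h).
Hydrograph peak occurs at t = 7.5 h, so basin lag t_L = 7.5 − 3.7006 = 3.80 h.

t_L ≈ 3.80 h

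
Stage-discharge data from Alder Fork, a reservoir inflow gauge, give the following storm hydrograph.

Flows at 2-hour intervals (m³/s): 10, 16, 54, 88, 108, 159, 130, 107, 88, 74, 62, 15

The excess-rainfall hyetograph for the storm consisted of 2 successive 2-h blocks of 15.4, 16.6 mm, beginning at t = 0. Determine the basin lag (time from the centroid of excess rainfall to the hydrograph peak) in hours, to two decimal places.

t_L ≈ 7.96 h

Centroid of excess rainfall: t_c = Σ P_i·t̄_i / ΣP_i = 2.0375 h (block centres at 1, 3 h).
Hydrograph peak occurs at t = 10 h, so basin lag t_L = 10 − 2.0375 = 7.96 h.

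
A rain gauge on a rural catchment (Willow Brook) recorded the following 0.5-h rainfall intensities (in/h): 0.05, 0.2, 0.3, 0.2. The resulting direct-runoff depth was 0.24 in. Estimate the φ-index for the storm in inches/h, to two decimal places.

Only the 3 blocks with intensity above φ contribute runoff: 0.2, 0.3, 0.2 in/h.
Σ(I−φ)·Δt = d  ⇒  (0.2+0.3+0.2 − 3φ)·0.5 = 0.24
φ = (0.7000 − 0.24/0.5) / 3 = 0.07 in/h.

φ ≈ 0.07 in/h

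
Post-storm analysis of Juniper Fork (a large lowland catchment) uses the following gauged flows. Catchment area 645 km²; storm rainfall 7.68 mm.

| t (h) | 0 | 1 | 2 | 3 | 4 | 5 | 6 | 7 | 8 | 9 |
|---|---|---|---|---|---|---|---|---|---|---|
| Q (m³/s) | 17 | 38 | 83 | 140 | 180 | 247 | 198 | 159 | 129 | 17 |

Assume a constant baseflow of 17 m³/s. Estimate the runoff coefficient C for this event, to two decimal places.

ΣQ_DR = 1038 m³/s; V = ΣQ_DR·Δt = 3.737 × 10^6 m³.
Runoff depth d = V / A = 5.793 mm.
C = d / P = 5.793 / 7.68 = 0.75.

C ≈ 0.75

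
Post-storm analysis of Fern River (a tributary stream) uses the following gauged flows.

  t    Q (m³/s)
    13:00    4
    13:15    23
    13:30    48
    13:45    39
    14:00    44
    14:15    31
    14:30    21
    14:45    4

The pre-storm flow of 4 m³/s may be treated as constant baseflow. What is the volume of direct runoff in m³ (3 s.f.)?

Direct-runoff ordinates (Q − Q_b): 0.0, 19.0, 44.0, 35.0, 40.0, 27.0, 17.0, 0.0 m³/s.
ΣQ_DR = 182.0 m³/s.
With Δt = 0.25 h = 900 s, V = ΣQ_DR · Δt = 182.0 × 900 = 1.64 × 10^5 m³.

V ≈ 1.64 × 10^5 m³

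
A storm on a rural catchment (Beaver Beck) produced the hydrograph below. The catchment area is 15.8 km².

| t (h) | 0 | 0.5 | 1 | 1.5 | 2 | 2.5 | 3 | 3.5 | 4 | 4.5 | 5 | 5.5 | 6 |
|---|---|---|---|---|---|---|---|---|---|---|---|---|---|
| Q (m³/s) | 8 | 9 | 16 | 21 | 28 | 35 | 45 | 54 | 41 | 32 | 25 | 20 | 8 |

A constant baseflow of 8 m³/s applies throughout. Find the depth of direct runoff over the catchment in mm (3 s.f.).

Direct runoff: 0.0, 1.0, 8.0, 13.0, 20.0, 27.0, 37.0, 46.0, 33.0, 24.0, 17.0, 12.0, 0.0 m³/s; ΣQ_DR = 238.0 m³/s.
V = ΣQ_DR · Δt = 238.0 × 1800 s = 4.284 × 10^5 m³.
Over A = 15.8 km², depth = V / A = 27.1 mm.

d ≈ 27.1 mm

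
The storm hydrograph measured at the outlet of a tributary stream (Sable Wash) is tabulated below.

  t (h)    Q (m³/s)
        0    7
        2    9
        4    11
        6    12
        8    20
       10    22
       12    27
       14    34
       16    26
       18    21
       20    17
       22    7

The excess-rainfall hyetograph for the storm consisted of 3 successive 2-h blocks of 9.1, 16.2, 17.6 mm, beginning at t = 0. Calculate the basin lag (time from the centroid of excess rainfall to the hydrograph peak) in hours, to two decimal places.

Centroid of excess rainfall: t_c = Σ P_i·t̄_i / ΣP_i = 3.3963 h (block centres at 1, 3, 5 h).
Hydrograph peak occurs at t = 14 h, so basin lag t_L = 14 − 3.3963 = 10.60 h.

t_L ≈ 10.60 h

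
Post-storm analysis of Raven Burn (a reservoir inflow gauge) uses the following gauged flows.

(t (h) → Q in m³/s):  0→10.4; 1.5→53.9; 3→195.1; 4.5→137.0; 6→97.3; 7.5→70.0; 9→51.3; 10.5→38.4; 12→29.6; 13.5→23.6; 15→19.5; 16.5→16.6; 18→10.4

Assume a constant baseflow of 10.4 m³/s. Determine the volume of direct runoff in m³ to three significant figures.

Direct-runoff ordinates (Q − Q_b): 0.0, 43.5, 184.7, 126.6, 86.9, 59.6, 40.9, 28.0, 19.2, 13.2, 9.1, 6.2, 0.0 m³/s.
ΣQ_DR = 617.9 m³/s.
With Δt = 1.5 h = 5400 s, V = ΣQ_DR · Δt = 617.9 × 5400 = 3.34 × 10^6 m³.

V ≈ 3.34 × 10^6 m³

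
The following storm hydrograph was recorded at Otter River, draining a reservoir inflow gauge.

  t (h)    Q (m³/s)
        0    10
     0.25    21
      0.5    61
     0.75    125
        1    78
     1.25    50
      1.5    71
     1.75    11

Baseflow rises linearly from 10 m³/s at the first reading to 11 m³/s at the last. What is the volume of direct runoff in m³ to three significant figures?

Direct-runoff ordinates (Q − Q_b): 0.00, 10.86, 50.71, 114.57, 67.43, 39.29, 60.14, 0.00 m³/s.
ΣQ_DR = 343.0 m³/s.
With Δt = 0.25 h = 900 s, V = ΣQ_DR · Δt = 343.0 × 900 = 3.09 × 10^5 m³.

V ≈ 3.09 × 10^5 m³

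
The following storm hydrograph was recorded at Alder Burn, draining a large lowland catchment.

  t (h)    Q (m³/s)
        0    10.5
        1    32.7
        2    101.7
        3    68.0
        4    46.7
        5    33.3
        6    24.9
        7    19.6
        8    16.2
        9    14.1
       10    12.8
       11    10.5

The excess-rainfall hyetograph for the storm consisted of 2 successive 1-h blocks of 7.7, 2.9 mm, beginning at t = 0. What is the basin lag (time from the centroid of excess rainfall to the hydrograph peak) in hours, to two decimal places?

Centroid of excess rainfall: t_c = Σ P_i·t̄_i / ΣP_i = 0.7736 h (block centres at 0.5, 1.5 h).
Hydrograph peak occurs at t = 2 h, so basin lag t_L = 2 − 0.7736 = 1.23 h.

t_L ≈ 1.23 h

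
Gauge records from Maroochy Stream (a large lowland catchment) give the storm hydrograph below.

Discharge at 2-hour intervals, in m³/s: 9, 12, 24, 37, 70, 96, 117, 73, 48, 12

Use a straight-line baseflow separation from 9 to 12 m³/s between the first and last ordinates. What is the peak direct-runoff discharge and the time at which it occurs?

Q_p = 106.00 m³/s at t = 12 h

Subtracting baseflow gives direct-runoff ordinates: 0.00, 2.67, 14.33, 27.00, 59.67, 85.33, 106.00, 61.67, 36.33, 0.00 m³/s.
The maximum is 106.00 m³/s, occurring at the reading for t = 12 h.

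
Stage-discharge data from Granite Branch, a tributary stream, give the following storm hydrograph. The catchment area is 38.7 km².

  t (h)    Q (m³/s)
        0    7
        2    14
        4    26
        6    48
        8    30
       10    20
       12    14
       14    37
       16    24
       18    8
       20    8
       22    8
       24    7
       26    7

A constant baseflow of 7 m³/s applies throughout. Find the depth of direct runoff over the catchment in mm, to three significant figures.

Direct runoff: 0.0, 7.0, 19.0, 41.0, 23.0, 13.0, 7.0, 30.0, 17.0, 1.0, 1.0, 1.0, 0.0, 0.0 m³/s; ΣQ_DR = 160.0 m³/s.
V = ΣQ_DR · Δt = 160.0 × 7200 s = 1.152 × 10^6 m³.
Over A = 38.7 km², depth = V / A = 29.8 mm.

d ≈ 29.8 mm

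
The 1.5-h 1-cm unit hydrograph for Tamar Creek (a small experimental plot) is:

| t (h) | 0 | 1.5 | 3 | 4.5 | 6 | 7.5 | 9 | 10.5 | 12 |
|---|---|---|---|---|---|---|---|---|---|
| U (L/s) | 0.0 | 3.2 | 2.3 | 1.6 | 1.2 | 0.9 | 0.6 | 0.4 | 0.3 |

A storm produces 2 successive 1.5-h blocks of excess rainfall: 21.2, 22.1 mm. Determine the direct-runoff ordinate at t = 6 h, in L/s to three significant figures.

Q ≈ 6.08 L/s

By discrete convolution, Q_j = Σ (P_i / 10 mm) · U_{j−i}.
At t = 6 h (j=4): Q = (21.2/10)·1.2 + (22.1/10)·1.6 = 6.08 L/s.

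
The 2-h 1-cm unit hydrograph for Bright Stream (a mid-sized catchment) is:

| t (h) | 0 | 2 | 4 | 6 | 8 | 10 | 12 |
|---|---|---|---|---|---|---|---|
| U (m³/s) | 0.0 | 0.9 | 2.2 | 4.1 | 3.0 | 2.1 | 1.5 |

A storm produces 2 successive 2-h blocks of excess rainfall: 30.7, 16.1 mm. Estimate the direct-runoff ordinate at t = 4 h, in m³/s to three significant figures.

Q ≈ 8.20 m³/s

By discrete convolution, Q_j = Σ (P_i / 10 mm) · U_{j−i}.
At t = 4 h (j=2): Q = (30.7/10)·2.2 + (16.1/10)·0.9 = 8.20 m³/s.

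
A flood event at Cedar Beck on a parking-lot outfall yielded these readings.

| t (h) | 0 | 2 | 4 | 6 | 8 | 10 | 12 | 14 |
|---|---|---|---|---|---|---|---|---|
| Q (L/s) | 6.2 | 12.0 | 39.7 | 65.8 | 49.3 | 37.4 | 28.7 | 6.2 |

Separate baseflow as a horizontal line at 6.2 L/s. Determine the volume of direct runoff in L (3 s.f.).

Direct-runoff ordinates (Q − Q_b): 0.0, 5.8, 33.5, 59.6, 43.1, 31.2, 22.5, 0.0 L/s.
ΣQ_DR = 195.7 L/s.
With Δt = 2 h = 7200 s, V = ΣQ_DR · Δt = 195.7 × 7200 = 1.41 × 10^6 L.

V ≈ 1.41 × 10^6 L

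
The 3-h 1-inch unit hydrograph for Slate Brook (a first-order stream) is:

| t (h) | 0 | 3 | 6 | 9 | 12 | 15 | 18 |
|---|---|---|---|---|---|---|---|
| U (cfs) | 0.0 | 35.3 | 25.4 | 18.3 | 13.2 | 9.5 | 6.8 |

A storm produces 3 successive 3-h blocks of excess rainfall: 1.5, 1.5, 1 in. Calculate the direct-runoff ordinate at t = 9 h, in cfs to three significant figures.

By discrete convolution, Q_j = Σ (P_i / 1 in) · U_{j−i}.
At t = 9 h (j=3): Q = (1.5/1)·18.3 + (1.5/1)·25.4 + (1/1)·35.3 = 101 cfs.

Q ≈ 101 cfs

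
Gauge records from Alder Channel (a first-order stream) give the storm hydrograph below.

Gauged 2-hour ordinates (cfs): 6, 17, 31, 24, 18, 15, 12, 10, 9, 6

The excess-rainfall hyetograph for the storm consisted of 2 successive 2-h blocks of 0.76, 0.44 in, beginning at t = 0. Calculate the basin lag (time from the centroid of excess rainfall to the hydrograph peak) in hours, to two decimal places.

t_L ≈ 2.27 h

Centroid of excess rainfall: t_c = Σ P_i·t̄_i / ΣP_i = 1.7333 h (block centres at 1, 3 h).
Hydrograph peak occurs at t = 4 h, so basin lag t_L = 4 − 1.7333 = 2.27 h.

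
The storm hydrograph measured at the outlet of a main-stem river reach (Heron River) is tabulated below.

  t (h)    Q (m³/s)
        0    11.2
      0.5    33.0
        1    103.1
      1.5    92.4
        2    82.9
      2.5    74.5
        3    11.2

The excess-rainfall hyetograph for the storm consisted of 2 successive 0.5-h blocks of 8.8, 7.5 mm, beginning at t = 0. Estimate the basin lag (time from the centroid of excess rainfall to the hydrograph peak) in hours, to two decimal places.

Centroid of excess rainfall: t_c = Σ P_i·t̄_i / ΣP_i = 0.4801 h (block centres at 0.25, 0.75 h).
Hydrograph peak occurs at t = 1 h, so basin lag t_L = 1 − 0.4801 = 0.52 h.

t_L ≈ 0.52 h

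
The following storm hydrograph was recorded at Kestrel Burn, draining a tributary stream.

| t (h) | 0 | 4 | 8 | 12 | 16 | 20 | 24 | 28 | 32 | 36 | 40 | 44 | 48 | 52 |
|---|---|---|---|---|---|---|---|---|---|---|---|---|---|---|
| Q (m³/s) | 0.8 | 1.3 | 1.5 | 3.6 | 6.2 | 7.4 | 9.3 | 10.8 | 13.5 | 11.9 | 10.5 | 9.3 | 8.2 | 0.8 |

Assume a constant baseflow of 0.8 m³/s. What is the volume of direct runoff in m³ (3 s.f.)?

Direct-runoff ordinates (Q − Q_b): 0.0, 0.5, 0.7, 2.8, 5.4, 6.6, 8.5, 10.0, 12.7, 11.1, 9.7, 8.5, 7.4, 0.0 m³/s.
ΣQ_DR = 83.90 m³/s.
With Δt = 4 h = 14400 s, V = ΣQ_DR · Δt = 83.90 × 14400 = 1.21 × 10^6 m³.

V ≈ 1.21 × 10^6 m³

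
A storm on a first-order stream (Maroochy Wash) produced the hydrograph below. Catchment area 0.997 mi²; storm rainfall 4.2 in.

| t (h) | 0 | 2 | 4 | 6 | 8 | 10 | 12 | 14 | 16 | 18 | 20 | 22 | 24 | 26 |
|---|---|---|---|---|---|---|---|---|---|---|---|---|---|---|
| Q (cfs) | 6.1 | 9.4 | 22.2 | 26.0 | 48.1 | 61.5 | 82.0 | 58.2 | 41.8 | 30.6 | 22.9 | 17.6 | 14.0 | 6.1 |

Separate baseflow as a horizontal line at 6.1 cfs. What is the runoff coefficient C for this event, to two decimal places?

C ≈ 0.27

ΣQ_DR = 361.1 cfs; V = ΣQ_DR·Δt = 2.600 × 10^6 ft³.
Runoff depth d = V / A = 1.122 in.
C = d / P = 1.122 / 4.2 = 0.27.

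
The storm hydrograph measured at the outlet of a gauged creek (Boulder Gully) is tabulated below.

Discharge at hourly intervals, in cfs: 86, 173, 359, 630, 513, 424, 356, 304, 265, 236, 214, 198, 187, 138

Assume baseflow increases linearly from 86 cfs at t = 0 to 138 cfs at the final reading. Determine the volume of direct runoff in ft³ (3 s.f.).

Direct-runoff ordinates (Q − Q_b): 0.00, 83.00, 265.00, 532.00, 411.00, 318.00, 246.00, 190.00, 147.00, 114.00, 88.00, 68.00, 53.00, 0.00 cfs.
ΣQ_DR = 2515 cfs.
With Δt = 1 h = 3600 s, V = ΣQ_DR · Δt = 2515 × 3600 = 9.05 × 10^6 ft³.

V ≈ 9.05 × 10^6 ft³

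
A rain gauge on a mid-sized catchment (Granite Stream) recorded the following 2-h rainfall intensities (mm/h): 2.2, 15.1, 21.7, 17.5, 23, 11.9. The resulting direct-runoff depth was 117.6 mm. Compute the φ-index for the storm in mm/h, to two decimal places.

Only the 5 blocks with intensity above φ contribute runoff: 15.1, 21.7, 17.5, 23, 11.9 mm/h.
Σ(I−φ)·Δt = d  ⇒  (15.1+21.7+17.5+23+11.9 − 5φ)·2 = 117.6
φ = (89.20 − 117.6/2) / 5 = 6.08 mm/h.

φ ≈ 6.08 mm/h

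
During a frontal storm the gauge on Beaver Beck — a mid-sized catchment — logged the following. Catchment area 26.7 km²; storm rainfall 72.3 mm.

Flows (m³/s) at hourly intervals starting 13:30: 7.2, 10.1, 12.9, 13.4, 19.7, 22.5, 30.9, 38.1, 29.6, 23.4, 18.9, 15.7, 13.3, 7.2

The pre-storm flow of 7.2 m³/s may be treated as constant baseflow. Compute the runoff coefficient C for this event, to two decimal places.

ΣQ_DR = 162.1 m³/s; V = ΣQ_DR·Δt = 5.836 × 10^5 m³.
Runoff depth d = V / A = 21.86 mm.
C = d / P = 21.86 / 72.3 = 0.30.

C ≈ 0.30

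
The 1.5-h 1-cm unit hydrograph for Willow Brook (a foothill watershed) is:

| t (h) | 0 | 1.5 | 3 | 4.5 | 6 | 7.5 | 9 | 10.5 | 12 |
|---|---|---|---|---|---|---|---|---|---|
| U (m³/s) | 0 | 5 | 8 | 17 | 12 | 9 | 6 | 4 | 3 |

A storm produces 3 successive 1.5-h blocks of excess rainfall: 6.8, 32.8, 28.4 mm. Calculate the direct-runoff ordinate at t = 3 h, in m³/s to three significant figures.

Q ≈ 21.8 m³/s

By discrete convolution, Q_j = Σ (P_i / 10 mm) · U_{j−i}.
At t = 3 h (j=2): Q = (6.8/10)·8 + (32.8/10)·5 + (28.4/10)·0 = 21.8 m³/s.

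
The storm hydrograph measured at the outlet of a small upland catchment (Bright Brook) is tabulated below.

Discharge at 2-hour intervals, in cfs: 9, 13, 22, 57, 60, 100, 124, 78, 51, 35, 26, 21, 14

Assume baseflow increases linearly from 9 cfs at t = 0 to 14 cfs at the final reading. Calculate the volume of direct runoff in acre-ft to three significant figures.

Direct-runoff ordinates (Q − Q_b): 0.00, 3.58, 12.17, 46.75, 49.33, 88.92, 112.50, 66.08, 38.67, 22.25, 12.83, 7.42, 0.00 cfs.
ΣQ_DR = 460.5 cfs.
With Δt = 2 h = 7200 s, V = ΣQ_DR · Δt = 460.5 × 7200 = 3.32 × 10^6 ft³ = 76.1 acre-ft.

V ≈ 76.1 acre-ft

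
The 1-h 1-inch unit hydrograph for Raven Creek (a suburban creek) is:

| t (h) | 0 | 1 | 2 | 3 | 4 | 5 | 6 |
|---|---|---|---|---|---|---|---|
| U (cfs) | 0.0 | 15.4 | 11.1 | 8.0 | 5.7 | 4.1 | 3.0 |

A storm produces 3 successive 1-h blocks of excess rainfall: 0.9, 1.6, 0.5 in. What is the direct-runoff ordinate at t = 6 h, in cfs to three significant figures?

Q ≈ 12.1 cfs

By discrete convolution, Q_j = Σ (P_i / 1 in) · U_{j−i}.
At t = 6 h (j=6): Q = (0.9/1)·3.0 + (1.6/1)·4.1 + (0.5/1)·5.7 = 12.1 cfs.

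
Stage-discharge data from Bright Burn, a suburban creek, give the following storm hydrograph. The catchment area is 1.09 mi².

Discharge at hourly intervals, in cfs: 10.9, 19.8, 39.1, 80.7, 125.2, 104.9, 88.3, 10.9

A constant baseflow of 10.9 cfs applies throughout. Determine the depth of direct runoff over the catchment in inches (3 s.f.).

Direct runoff: 0.0, 8.9, 28.2, 69.8, 114.3, 94.0, 77.4, 0.0 cfs; ΣQ_DR = 392.6 cfs.
V = ΣQ_DR · Δt = 392.6 × 3600 s = 1.413 × 10^6 ft³.
Over A = 1.09 mi², depth = V / A = 0.558 in.

d ≈ 0.558 in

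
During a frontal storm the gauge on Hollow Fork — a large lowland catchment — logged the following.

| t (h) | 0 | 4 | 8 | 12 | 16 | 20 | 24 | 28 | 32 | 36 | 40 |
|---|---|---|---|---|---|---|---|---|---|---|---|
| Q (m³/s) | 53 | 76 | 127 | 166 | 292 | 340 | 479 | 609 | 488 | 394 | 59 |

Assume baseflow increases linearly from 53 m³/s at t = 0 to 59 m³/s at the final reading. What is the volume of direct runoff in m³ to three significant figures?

V ≈ 3.55 × 10^7 m³

Direct-runoff ordinates (Q − Q_b): 0.00, 22.40, 72.80, 111.20, 236.60, 284.00, 422.40, 551.80, 430.20, 335.60, 0.00 m³/s.
ΣQ_DR = 2467 m³/s.
With Δt = 4 h = 14400 s, V = ΣQ_DR · Δt = 2467 × 14400 = 3.55 × 10^7 m³.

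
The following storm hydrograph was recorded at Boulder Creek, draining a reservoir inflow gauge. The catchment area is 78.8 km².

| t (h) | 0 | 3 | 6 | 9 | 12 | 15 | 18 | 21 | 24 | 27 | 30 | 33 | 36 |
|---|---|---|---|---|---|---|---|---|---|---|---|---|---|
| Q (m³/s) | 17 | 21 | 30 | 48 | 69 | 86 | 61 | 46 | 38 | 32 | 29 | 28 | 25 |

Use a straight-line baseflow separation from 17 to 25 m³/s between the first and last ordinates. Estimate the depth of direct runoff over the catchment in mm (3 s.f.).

Direct runoff: 0.00, 3.33, 11.67, 29.00, 49.33, 65.67, 40.00, 24.33, 15.67, 9.00, 5.33, 3.67, 0.00 m³/s; ΣQ_DR = 257.0 m³/s.
V = ΣQ_DR · Δt = 257.0 × 10800 s = 2.776 × 10^6 m³.
Over A = 78.8 km², depth = V / A = 35.2 mm.

d ≈ 35.2 mm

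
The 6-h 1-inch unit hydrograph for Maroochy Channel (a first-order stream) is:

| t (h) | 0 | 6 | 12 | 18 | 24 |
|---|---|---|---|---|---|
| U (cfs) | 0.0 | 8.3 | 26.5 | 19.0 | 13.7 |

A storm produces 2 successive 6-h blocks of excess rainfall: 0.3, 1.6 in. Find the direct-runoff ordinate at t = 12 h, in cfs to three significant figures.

By discrete convolution, Q_j = Σ (P_i / 1 in) · U_{j−i}.
At t = 12 h (j=2): Q = (0.3/1)·26.5 + (1.6/1)·8.3 = 21.2 cfs.

Q ≈ 21.2 cfs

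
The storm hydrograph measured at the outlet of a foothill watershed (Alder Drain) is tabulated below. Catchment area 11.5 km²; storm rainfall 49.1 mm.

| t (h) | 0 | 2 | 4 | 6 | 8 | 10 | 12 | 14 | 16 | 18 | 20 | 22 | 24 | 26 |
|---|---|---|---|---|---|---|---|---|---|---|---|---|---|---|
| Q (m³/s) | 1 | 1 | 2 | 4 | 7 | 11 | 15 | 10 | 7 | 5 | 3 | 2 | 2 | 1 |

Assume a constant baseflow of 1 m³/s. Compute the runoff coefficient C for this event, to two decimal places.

C ≈ 0.73

ΣQ_DR = 57.00 m³/s; V = ΣQ_DR·Δt = 4.104 × 10^5 m³.
Runoff depth d = V / A = 35.69 mm.
C = d / P = 35.69 / 49.1 = 0.73.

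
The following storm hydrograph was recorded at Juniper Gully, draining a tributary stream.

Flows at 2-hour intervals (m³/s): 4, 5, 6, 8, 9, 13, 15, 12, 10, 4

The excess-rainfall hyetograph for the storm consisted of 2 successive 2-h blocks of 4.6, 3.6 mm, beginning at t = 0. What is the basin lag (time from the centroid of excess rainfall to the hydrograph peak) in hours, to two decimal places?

Centroid of excess rainfall: t_c = Σ P_i·t̄_i / ΣP_i = 1.8780 h (block centres at 1, 3 h).
Hydrograph peak occurs at t = 12 h, so basin lag t_L = 12 − 1.8780 = 10.12 h.

t_L ≈ 10.12 h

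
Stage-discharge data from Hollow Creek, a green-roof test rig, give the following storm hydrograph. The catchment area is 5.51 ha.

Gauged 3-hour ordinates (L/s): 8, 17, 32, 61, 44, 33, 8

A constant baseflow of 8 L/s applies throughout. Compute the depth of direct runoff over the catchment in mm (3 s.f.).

d ≈ 28.8 mm

Direct runoff: 0.0, 9.0, 24.0, 53.0, 36.0, 25.0, 0.0 L/s; ΣQ_DR = 147.0 L/s.
V = ΣQ_DR · Δt = 147.0 × 10800 s = 1.588 × 10^6 L.
Over A = 5.51 ha, depth = V / A = 28.8 mm.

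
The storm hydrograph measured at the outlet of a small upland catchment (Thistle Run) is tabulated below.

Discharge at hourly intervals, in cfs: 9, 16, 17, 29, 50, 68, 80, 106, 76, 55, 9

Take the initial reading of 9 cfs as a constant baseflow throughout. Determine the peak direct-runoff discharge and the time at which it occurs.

Subtracting baseflow gives direct-runoff ordinates: 0.0, 7.0, 8.0, 20.0, 41.0, 59.0, 71.0, 97.0, 67.0, 46.0, 0.0 cfs.
The maximum is 97.0 cfs, occurring at the reading for t = 7 h.

Q_p = 97.0 cfs at t = 7 h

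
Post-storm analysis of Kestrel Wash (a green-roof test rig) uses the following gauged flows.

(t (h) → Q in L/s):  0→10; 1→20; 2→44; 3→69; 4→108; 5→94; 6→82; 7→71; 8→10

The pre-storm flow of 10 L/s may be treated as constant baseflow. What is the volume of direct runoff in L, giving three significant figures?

V ≈ 1.50 × 10^6 L

Direct-runoff ordinates (Q − Q_b): 0.0, 10.0, 34.0, 59.0, 98.0, 84.0, 72.0, 61.0, 0.0 L/s.
ΣQ_DR = 418.0 L/s.
With Δt = 1 h = 3600 s, V = ΣQ_DR · Δt = 418.0 × 3600 = 1.50 × 10^6 L.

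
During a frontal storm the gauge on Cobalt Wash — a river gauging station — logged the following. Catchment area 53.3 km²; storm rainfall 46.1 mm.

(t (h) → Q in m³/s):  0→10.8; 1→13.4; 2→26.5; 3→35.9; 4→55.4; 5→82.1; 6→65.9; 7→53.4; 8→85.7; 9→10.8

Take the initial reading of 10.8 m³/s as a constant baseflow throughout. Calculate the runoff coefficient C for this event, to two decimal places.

ΣQ_DR = 331.9 m³/s; V = ΣQ_DR·Δt = 1.195 × 10^6 m³.
Runoff depth d = V / A = 22.42 mm.
C = d / P = 22.42 / 46.1 = 0.49.

C ≈ 0.49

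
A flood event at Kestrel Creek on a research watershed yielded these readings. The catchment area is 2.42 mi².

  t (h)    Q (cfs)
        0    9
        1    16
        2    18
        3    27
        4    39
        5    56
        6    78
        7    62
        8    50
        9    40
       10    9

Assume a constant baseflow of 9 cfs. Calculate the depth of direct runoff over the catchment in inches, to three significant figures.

Direct runoff: 0.0, 7.0, 9.0, 18.0, 30.0, 47.0, 69.0, 53.0, 41.0, 31.0, 0.0 cfs; ΣQ_DR = 305.0 cfs.
V = ΣQ_DR · Δt = 305.0 × 3600 s = 1.098 × 10^6 ft³.
Over A = 2.42 mi², depth = V / A = 0.195 in.

d ≈ 0.195 in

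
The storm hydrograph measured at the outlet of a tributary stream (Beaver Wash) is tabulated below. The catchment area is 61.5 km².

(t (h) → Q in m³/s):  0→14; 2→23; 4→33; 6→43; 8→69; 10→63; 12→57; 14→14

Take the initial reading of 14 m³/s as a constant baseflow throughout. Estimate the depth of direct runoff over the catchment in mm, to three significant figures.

d ≈ 23.9 mm

Direct runoff: 0.0, 9.0, 19.0, 29.0, 55.0, 49.0, 43.0, 0.0 m³/s; ΣQ_DR = 204.0 m³/s.
V = ΣQ_DR · Δt = 204.0 × 7200 s = 1.469 × 10^6 m³.
Over A = 61.5 km², depth = V / A = 23.9 mm.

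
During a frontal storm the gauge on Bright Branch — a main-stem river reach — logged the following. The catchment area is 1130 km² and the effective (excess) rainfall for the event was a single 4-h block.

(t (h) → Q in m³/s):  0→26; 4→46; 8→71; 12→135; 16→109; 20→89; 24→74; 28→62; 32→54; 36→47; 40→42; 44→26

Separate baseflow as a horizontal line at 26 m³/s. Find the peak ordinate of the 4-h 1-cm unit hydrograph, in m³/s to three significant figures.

Direct runoff: 0.0, 20.0, 45.0, 109.0, 83.0, 63.0, 48.0, 36.0, 28.0, 21.0, 16.0, 0.0 m³/s; ΣQ_DR = 469.0 m³/s, peak = 109.0 m³/s.
Runoff depth d = ΣQ_DR·Δt / A = 469.0 × 14400 / (1130 km²) = 5.977 mm.
The 1-cm UH is the DRH scaled by (10 mm)/d, so U_p = 109.0 × 10/5.977 = 182 m³/s.

U_p ≈ 182 m³/s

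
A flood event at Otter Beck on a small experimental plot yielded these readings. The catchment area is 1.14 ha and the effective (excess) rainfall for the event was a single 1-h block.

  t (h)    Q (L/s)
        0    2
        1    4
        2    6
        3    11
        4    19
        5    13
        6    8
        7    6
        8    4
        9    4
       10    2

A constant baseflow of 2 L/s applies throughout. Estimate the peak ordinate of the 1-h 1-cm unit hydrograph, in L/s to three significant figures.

Direct runoff: 0.0, 2.0, 4.0, 9.0, 17.0, 11.0, 6.0, 4.0, 2.0, 2.0, 0.0 L/s; ΣQ_DR = 57.00 L/s, peak = 17.0 L/s.
Runoff depth d = ΣQ_DR·Δt / A = 57.00 × 3600 / (1.14 ha) = 18.00 mm.
The 1-cm UH is the DRH scaled by (10 mm)/d, so U_p = 17.0 × 10/18.00 = 9.44 L/s.

U_p ≈ 9.44 L/s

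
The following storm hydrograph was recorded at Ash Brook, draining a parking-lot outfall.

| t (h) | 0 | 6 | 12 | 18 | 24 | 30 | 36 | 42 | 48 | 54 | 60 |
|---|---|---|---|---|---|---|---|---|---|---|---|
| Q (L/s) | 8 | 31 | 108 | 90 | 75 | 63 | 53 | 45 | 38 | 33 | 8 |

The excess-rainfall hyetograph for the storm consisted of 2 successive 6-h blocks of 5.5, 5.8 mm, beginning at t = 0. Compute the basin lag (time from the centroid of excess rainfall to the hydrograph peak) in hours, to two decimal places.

t_L ≈ 5.92 h

Centroid of excess rainfall: t_c = Σ P_i·t̄_i / ΣP_i = 6.0796 h (block centres at 3, 9 h).
Hydrograph peak occurs at t = 12 h, so basin lag t_L = 12 − 6.0796 = 5.92 h.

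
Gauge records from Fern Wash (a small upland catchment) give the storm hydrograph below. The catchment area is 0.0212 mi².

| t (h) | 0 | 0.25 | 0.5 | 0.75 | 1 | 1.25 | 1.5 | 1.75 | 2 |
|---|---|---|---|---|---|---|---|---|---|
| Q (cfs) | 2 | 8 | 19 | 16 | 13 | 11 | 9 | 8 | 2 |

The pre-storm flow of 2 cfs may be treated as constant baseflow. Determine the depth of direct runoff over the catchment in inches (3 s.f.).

d ≈ 1.28 in

Direct runoff: 0.0, 6.0, 17.0, 14.0, 11.0, 9.0, 7.0, 6.0, 0.0 cfs; ΣQ_DR = 70.00 cfs.
V = ΣQ_DR · Δt = 70.00 × 900 s = 63000 ft³.
Over A = 0.0212 mi², depth = V / A = 1.28 in.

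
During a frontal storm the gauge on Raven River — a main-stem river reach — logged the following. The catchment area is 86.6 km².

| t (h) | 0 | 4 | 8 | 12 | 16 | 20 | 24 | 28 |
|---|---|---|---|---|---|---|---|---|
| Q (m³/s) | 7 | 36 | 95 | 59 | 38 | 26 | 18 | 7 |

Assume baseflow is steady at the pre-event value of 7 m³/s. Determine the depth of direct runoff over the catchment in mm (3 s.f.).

d ≈ 38.2 mm

Direct runoff: 0.0, 29.0, 88.0, 52.0, 31.0, 19.0, 11.0, 0.0 m³/s; ΣQ_DR = 230.0 m³/s.
V = ΣQ_DR · Δt = 230.0 × 14400 s = 3.312 × 10^6 m³.
Over A = 86.6 km², depth = V / A = 38.2 mm.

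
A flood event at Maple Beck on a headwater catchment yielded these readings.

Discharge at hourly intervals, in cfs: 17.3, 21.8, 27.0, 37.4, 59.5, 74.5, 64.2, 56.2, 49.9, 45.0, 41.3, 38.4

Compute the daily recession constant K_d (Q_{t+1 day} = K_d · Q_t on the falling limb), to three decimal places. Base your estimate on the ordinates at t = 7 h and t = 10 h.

Between t = 7 h and t = 10 h the flow falls from 56.2 to 41.3 cfs over 3×1 h = 3 h.
Per-interval ratio K = (41.3/56.2)^(1/3) = 0.9024; K_d = K^(24/1) = 0.085.

K_d ≈ 0.085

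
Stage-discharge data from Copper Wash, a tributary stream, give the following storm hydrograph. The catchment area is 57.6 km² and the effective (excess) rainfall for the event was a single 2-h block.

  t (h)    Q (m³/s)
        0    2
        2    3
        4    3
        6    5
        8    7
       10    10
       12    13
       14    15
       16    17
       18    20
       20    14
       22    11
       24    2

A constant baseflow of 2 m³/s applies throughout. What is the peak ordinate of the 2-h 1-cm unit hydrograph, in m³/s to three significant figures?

U_p ≈ 15.0 m³/s

Direct runoff: 0.0, 1.0, 1.0, 3.0, 5.0, 8.0, 11.0, 13.0, 15.0, 18.0, 12.0, 9.0, 0.0 m³/s; ΣQ_DR = 96.00 m³/s, peak = 18.0 m³/s.
Runoff depth d = ΣQ_DR·Δt / A = 96.00 × 7200 / (57.6 km²) = 12.00 mm.
The 1-cm UH is the DRH scaled by (10 mm)/d, so U_p = 18.0 × 10/12.00 = 15.0 m³/s.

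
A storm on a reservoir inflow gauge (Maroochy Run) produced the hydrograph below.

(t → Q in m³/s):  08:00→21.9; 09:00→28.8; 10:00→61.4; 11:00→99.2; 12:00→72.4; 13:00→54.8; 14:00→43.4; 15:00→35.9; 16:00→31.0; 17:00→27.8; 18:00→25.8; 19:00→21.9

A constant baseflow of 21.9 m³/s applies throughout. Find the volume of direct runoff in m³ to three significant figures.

Direct-runoff ordinates (Q − Q_b): 0.0, 6.9, 39.5, 77.3, 50.5, 32.9, 21.5, 14.0, 9.1, 5.9, 3.9, 0.0 m³/s.
ΣQ_DR = 261.5 m³/s.
With Δt = 1 h = 3600 s, V = ΣQ_DR · Δt = 261.5 × 3600 = 9.41 × 10^5 m³.

V ≈ 9.41 × 10^5 m³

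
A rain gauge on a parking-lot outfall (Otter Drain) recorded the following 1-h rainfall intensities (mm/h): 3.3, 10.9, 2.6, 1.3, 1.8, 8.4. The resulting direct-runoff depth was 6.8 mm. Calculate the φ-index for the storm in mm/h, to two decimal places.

φ ≈ 6.25 mm/h

Only the 2 blocks with intensity above φ contribute runoff: 10.9, 8.4 mm/h.
Σ(I−φ)·Δt = d  ⇒  (10.9+8.4 − 2φ)·1 = 6.8
φ = (19.30 − 6.8/1) / 2 = 6.25 mm/h.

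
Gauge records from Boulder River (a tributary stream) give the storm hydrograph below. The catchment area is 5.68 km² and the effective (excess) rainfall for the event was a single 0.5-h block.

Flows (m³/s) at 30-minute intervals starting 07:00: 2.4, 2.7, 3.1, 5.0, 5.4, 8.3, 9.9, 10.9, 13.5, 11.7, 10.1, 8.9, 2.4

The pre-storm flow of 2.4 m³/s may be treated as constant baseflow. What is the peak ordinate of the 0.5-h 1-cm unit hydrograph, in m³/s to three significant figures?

U_p ≈ 5.55 m³/s

Direct runoff: 0.0, 0.3, 0.7, 2.6, 3.0, 5.9, 7.5, 8.5, 11.1, 9.3, 7.7, 6.5, 0.0 m³/s; ΣQ_DR = 63.10 m³/s, peak = 11.1 m³/s.
Runoff depth d = ΣQ_DR·Δt / A = 63.10 × 1800 / (5.68 km²) = 20.00 mm.
The 1-cm UH is the DRH scaled by (10 mm)/d, so U_p = 11.1 × 10/20.00 = 5.55 m³/s.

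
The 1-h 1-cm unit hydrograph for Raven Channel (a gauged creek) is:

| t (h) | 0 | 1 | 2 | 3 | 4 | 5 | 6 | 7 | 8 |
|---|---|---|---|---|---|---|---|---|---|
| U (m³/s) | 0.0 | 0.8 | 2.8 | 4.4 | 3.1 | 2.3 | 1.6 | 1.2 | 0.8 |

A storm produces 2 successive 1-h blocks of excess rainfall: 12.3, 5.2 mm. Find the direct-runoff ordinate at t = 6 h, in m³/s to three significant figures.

Q ≈ 3.16 m³/s

By discrete convolution, Q_j = Σ (P_i / 10 mm) · U_{j−i}.
At t = 6 h (j=6): Q = (12.3/10)·1.6 + (5.2/10)·2.3 = 3.16 m³/s.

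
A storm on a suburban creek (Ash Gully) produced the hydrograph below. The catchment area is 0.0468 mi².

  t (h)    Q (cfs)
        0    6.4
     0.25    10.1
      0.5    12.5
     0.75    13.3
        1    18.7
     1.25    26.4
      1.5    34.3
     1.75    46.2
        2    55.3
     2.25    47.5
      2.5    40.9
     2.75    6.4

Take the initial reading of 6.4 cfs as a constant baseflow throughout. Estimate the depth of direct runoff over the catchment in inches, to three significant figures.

Direct runoff: 0.0, 3.7, 6.1, 6.9, 12.3, 20.0, 27.9, 39.8, 48.9, 41.1, 34.5, 0.0 cfs; ΣQ_DR = 241.2 cfs.
V = ΣQ_DR · Δt = 241.2 × 900 s = 2.171 × 10^5 ft³.
Over A = 0.0468 mi², depth = V / A = 2.00 in.

d ≈ 2.00 in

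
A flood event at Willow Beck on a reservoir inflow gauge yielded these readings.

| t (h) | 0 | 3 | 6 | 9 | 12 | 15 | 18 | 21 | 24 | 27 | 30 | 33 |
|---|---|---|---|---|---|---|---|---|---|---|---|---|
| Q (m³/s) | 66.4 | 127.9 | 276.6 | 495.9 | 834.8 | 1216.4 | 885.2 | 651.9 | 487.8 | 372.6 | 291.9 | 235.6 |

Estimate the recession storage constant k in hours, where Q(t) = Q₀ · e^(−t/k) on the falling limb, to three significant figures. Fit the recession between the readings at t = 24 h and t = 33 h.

On the falling limb, Q drops from 487.8 to 235.6 m³/s between t = 24 h and t = 33 h (Δt = 9 h).
k = −Δt / ln(Q₂/Q₁) = −9 / ln(235.6/487.8) = 12.4 h.

k ≈ 12.4 h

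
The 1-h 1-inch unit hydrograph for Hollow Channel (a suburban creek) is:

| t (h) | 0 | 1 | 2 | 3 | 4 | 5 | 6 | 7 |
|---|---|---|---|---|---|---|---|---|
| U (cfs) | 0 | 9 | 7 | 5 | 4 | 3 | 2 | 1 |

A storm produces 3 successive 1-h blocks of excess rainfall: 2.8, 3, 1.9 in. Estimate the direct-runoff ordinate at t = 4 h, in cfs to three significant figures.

Q ≈ 39.5 cfs

By discrete convolution, Q_j = Σ (P_i / 1 in) · U_{j−i}.
At t = 4 h (j=4): Q = (2.8/1)·4 + (3/1)·5 + (1.9/1)·7 = 39.5 cfs.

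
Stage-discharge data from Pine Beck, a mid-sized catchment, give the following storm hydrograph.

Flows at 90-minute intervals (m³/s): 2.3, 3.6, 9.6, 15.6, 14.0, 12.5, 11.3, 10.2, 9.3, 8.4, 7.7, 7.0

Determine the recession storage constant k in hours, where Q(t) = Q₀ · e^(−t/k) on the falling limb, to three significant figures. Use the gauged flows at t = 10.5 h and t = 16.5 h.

k ≈ 15.9 h

On the falling limb, Q drops from 10.2 to 7.0 m³/s between t = 10.5 h and t = 16.5 h (Δt = 6 h).
k = −Δt / ln(Q₂/Q₁) = −6 / ln(7.0/10.2) = 15.9 h.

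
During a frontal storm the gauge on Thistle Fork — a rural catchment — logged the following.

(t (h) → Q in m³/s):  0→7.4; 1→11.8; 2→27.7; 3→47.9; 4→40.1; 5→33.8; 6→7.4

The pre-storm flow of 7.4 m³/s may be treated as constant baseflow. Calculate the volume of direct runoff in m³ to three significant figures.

Direct-runoff ordinates (Q − Q_b): 0.0, 4.4, 20.3, 40.5, 32.7, 26.4, 0.0 m³/s.
ΣQ_DR = 124.3 m³/s.
With Δt = 1 h = 3600 s, V = ΣQ_DR · Δt = 124.3 × 3600 = 4.47 × 10^5 m³.

V ≈ 4.47 × 10^5 m³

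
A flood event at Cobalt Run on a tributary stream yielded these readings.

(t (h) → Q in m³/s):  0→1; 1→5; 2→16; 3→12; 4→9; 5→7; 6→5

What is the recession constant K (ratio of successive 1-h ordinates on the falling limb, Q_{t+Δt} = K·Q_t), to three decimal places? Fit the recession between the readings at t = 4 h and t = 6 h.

K ≈ 0.745

Using the recession-limb readings at t = 4 h and t = 6 h: Q falls from 9 to 5 m³/s over 2 intervals.
K = (Q₂/Q₁)^(1/2) = (5/9)^(1/2) = 0.745.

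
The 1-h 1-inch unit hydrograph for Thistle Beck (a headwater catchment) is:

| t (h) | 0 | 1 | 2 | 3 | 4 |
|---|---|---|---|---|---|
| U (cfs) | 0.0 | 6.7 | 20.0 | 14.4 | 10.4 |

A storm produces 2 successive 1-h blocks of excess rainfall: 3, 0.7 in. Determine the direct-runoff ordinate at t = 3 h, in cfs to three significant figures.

By discrete convolution, Q_j = Σ (P_i / 1 in) · U_{j−i}.
At t = 3 h (j=3): Q = (3/1)·14.4 + (0.7/1)·20.0 = 57.2 cfs.

Q ≈ 57.2 cfs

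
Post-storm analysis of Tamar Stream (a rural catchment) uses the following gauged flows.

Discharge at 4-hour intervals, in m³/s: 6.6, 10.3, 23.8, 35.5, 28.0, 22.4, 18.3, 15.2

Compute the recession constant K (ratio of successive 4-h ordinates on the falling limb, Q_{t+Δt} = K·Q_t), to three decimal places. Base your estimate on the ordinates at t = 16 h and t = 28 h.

Using the recession-limb readings at t = 16 h and t = 28 h: Q falls from 28.0 to 15.2 m³/s over 3 intervals.
K = (Q₂/Q₁)^(1/3) = (15.2/28.0)^(1/3) = 0.816.

K ≈ 0.816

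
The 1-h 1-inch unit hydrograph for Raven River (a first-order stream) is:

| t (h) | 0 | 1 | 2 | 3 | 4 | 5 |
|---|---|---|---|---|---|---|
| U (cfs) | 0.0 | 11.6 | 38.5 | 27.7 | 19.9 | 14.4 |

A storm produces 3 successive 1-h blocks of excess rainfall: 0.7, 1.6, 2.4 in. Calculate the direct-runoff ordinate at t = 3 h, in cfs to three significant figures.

By discrete convolution, Q_j = Σ (P_i / 1 in) · U_{j−i}.
At t = 3 h (j=3): Q = (0.7/1)·27.7 + (1.6/1)·38.5 + (2.4/1)·11.6 = 109 cfs.

Q ≈ 109 cfs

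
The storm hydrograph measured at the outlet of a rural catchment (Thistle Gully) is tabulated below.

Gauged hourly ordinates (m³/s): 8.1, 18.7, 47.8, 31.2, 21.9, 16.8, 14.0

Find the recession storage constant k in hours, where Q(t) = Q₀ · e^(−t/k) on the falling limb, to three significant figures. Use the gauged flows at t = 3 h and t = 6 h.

On the falling limb, Q drops from 31.2 to 14.0 m³/s between t = 3 h and t = 6 h (Δt = 3 h).
k = −Δt / ln(Q₂/Q₁) = −3 / ln(14.0/31.2) = 3.74 h.

k ≈ 3.74 h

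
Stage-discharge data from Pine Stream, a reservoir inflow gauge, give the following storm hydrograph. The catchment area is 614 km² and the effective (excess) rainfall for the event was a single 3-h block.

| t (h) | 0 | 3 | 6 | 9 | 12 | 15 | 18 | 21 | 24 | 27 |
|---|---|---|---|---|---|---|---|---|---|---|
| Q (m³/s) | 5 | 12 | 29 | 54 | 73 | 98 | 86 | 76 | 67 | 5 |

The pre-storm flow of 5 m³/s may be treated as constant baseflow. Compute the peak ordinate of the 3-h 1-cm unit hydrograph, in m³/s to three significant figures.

U_p ≈ 116 m³/s

Direct runoff: 0.0, 7.0, 24.0, 49.0, 68.0, 93.0, 81.0, 71.0, 62.0, 0.0 m³/s; ΣQ_DR = 455.0 m³/s, peak = 93.0 m³/s.
Runoff depth d = ΣQ_DR·Δt / A = 455.0 × 10800 / (614 km²) = 8.003 mm.
The 1-cm UH is the DRH scaled by (10 mm)/d, so U_p = 93.0 × 10/8.003 = 116 m³/s.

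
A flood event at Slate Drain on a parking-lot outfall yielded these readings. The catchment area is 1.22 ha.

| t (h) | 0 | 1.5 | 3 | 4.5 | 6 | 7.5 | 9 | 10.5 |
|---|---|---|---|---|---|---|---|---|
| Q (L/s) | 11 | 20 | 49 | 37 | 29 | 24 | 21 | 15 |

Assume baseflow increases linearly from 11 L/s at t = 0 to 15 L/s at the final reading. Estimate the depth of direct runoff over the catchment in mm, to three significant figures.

d ≈ 45.1 mm

Direct runoff: 0.00, 8.43, 36.86, 24.29, 15.71, 10.14, 6.57, 0.00 L/s; ΣQ_DR = 102.0 L/s.
V = ΣQ_DR · Δt = 102.0 × 5400 s = 5.508 × 10^5 L.
Over A = 1.22 ha, depth = V / A = 45.1 mm.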